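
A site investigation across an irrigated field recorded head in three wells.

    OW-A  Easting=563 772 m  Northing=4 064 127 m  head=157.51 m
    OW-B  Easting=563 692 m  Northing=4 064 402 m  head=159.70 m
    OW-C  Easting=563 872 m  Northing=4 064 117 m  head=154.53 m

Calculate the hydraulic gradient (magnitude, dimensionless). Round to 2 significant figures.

0.030

With h = a·x + b·y + c and OW-A as origin, the differences give:
  (-80)·a + 275·b = +2.19
  100·a + (-10)·b = -2.98
Eliminate b (×(-10) and ×275, subtract): -26700·a = 797.600 → a = ∂h/∂x = -0.02987
Back-substitute: b = ∂h/∂y = -0.0007266.
|∇h| = √(-0.02987² + -0.0007266²) = 0.02988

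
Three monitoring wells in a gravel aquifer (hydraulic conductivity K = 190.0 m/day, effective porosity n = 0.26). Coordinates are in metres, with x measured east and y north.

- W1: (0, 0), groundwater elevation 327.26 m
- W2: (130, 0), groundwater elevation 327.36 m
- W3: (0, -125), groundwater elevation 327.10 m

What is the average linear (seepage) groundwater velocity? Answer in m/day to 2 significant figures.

1.1 m/day

∂h/∂x = (327.36 − 327.26) / (130 − 0) = +0.0007692
∂h/∂y = (327.10 − 327.26) / (-125 − 0) = +0.001280
|∇h| = √(0.0007692² + 0.001280²) = 0.001493
Seepage velocity v = K·i/n = 190.0 × 0.001493 / 0.26 = 1.091 m/day.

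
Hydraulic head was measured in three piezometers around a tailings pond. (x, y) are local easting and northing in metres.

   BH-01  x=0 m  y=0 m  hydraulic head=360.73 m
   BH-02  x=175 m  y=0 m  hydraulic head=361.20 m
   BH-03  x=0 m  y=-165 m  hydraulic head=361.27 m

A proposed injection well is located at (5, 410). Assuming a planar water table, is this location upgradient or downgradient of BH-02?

downgradient

∂h/∂x = (361.20 − 360.73) / (175 − 0) = +0.002686
∂h/∂y = (361.27 − 360.73) / (-165 − 0) = -0.003273
Head at (5, 410) = 360.73 + (+0.002686)·(5) + (-0.003273)·(410) = 359.40 m.
That is lower than the 361.20 m at BH-02, so the point is downgradient.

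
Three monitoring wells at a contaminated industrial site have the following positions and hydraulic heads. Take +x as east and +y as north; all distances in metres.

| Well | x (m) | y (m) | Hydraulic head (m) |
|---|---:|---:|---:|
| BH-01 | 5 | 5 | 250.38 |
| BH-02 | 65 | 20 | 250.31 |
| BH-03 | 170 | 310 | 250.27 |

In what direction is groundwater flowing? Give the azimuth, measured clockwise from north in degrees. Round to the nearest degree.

104°

With h = a·x + b·y + c and BH-01 as origin, the differences give:
  60·a + 15·b = -0.07
  165·a + 305·b = -0.11
Eliminate b (×305 and ×15, subtract): 15825·a = -19.700 → a = ∂h/∂x = -0.001245
Back-substitute: b = ∂h/∂y = +0.0003128.
Flow direction (−∇h) has components (+0.001245 E, -0.0003128 N).
Azimuth = atan2(E, N) = atan2(+0.001245, -0.0003128) = 104.1° ≈ 104°.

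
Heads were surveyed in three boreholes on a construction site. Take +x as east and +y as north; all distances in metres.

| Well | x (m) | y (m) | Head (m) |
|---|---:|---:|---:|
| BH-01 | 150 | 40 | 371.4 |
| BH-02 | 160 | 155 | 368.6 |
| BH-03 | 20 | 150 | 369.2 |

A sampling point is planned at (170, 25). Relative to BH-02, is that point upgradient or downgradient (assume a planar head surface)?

Differences from BH-01: to BH-02 (Δx, Δy, Δh) = (10, 115, -2.8); to BH-03 = (-130, 110, -2.2).
Determinant of the coordinate differences = 10·110 − (-130)·115 = 16050.
∂h/∂x = [(-2.8)·110 − (-2.2)·115] / 16050 = -0.003427
∂h/∂y = [10·(-2.2) − (-130)·(-2.8)] / 16050 = -0.02405
Head at (170, 25) = 371.4 + (-0.003427)·(20) + (-0.02405)·(-15) = 371.69 m.
That is higher than the 368.6 m at BH-02, so the point is upgradient.

upgradient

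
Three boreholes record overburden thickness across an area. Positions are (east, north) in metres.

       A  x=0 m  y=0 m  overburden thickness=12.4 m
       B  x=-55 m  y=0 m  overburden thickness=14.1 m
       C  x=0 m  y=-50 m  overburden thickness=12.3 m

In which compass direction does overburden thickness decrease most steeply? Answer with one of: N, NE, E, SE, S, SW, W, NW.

∂d/∂x = (14.1 − 12.4) / (-55 − 0) = -0.03091
∂d/∂y = (12.3 − 12.4) / (-50 − 0) = +0.002000
Steepest decrease is along −∇f = (+0.03091 E, -0.002000 N) → east.

E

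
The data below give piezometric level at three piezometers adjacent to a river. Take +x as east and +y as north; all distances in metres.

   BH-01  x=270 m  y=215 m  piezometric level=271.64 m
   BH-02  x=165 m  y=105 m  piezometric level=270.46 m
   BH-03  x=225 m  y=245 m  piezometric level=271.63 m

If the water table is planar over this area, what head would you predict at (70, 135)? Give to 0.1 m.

270.2 m

Differences from BH-01: to BH-02 (Δx, Δy, Δh) = (-105, -110, -1.18); to BH-03 = (-45, 30, -0.01).
Solve a·Δx + b·Δy = Δh: det = (-105)·30 − (-45)·(-110) = -8100.
∂h/∂x = [(-1.18)·30 − (-0.01)·(-110)] / -8100 = +0.004506
∂h/∂y = [(-105)·(-0.01) − (-45)·(-1.18)] / -8100 = +0.006426
h(70, 135) = 271.64 + (+0.004506)·(-200) + (+0.006426)·(-80) = 271.64 -0.901 -0.514 = 270.225 m.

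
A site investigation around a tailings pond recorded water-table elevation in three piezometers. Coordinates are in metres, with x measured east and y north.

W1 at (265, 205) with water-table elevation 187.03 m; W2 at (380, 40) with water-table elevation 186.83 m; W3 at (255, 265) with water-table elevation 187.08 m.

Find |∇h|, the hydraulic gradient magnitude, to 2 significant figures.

0.0010

With h = a·x + b·y + c and W1 as origin, the differences give:
  115·a + (-165)·b = -0.20
  (-10)·a + 60·b = +0.05
Eliminate b (×60 and ×(-165), subtract): 5250·a = -3.750 → a = ∂h/∂x = -0.0007143
Back-substitute: b = ∂h/∂y = +0.0007143.
|∇h| = √(-0.0007143² + 0.0007143²) = 0.00101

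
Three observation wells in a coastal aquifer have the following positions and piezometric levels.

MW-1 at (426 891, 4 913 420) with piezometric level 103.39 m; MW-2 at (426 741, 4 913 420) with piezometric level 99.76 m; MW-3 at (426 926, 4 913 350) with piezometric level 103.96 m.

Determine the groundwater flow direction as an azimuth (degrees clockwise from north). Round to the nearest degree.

Taking MW-1 as reference: MW-2−MW-1 = (-150, 0, -3.63); MW-3−MW-1 = (35, -70, +0.57).
Determinant of the coordinate differences = (-150)·(-70) − 35·0 = 10500.
∂h/∂x = [(-3.63)·(-70) − (+0.57)·0] / 10500 = +0.02420
∂h/∂y = [(-150)·(+0.57) − 35·(-3.63)] / 10500 = +0.003957
Flow direction (−∇h) has components (-0.02420 E, -0.003957 N).
Azimuth = atan2(E, N) = atan2(-0.02420, -0.003957) = 260.7° ≈ 261°.

261°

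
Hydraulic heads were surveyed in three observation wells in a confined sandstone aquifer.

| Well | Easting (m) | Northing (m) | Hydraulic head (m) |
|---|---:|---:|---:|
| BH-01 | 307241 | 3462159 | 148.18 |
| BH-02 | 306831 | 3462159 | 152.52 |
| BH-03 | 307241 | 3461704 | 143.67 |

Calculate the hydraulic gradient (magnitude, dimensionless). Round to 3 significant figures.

∂h/∂x = (152.52 − 148.18) / (306831 − 307241) = -0.01059
∂h/∂y = (143.67 − 148.18) / (3461704 − 3462159) = +0.009912
|∇h| = √(-0.01059² + 0.009912²) = 0.01451

0.0145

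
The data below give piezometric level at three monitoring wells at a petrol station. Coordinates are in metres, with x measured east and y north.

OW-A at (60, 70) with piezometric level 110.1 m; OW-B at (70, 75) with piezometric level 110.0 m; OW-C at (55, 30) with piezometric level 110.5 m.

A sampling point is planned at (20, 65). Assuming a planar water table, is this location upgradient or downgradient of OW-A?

upgradient

Taking OW-A as reference: OW-B−OW-A = (10, 5, -0.1); OW-C−OW-A = (-5, -40, +0.4).
Determinant of the coordinate differences = 10·(-40) − (-5)·5 = -375.
∂h/∂x = [(-0.1)·(-40) − (+0.4)·5] / -375 = -0.005333
∂h/∂y = [10·(+0.4) − (-5)·(-0.1)] / -375 = -0.009333
Head at (20, 65) = 110.1 + (-0.005333)·(-40) + (-0.009333)·(-5) = 110.36 m.
That is higher than the 110.1 m at OW-A, so the point is upgradient.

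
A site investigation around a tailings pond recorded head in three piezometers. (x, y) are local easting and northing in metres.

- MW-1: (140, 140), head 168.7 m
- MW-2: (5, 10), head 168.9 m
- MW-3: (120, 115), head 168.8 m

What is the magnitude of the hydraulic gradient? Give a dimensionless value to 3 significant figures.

0.0160

Taking MW-1 as reference: MW-2−MW-1 = (-135, -130, +0.2); MW-3−MW-1 = (-20, -25, +0.1).
Determinant of the coordinate differences = (-135)·(-25) − (-20)·(-130) = 775.
∂h/∂x = [(+0.2)·(-25) − (+0.1)·(-130)] / 775 = +0.01032
∂h/∂y = [(-135)·(+0.1) − (-20)·(+0.2)] / 775 = -0.01226
|∇h| = √(0.01032² + -0.01226²) = 0.01603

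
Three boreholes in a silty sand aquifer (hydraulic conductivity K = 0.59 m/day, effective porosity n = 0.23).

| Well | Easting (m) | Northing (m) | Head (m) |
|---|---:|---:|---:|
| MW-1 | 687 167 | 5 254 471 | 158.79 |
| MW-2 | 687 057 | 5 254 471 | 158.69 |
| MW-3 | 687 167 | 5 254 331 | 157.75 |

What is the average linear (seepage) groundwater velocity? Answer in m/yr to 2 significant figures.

∂h/∂x = (158.69 − 158.79) / (687057 − 687167) = +0.0009091
∂h/∂y = (157.75 − 158.79) / (5254331 − 5254471) = +0.007429
|∇h| = √(0.0009091² + 0.007429²) = 0.007484
Seepage velocity v = K·i/n = 0.59 × 0.007484 / 0.23 = 0.0192 m/day = 7.013 m/yr.

7.0 m/yr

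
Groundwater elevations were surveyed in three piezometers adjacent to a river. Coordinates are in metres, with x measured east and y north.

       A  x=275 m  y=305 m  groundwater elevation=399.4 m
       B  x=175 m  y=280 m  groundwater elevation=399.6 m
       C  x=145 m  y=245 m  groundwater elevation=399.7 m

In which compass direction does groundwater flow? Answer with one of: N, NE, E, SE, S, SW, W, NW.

Three-point gradient (reference A): Δ to B = (-100, -25, +0.2), Δ to C = (-130, -60, +0.3).
∂h/∂x = -0.001636, ∂h/∂y = -0.001455 (det = 2750).
Flow = −∇h = (+0.001636 east, +0.001455 north), which points northeast.

NE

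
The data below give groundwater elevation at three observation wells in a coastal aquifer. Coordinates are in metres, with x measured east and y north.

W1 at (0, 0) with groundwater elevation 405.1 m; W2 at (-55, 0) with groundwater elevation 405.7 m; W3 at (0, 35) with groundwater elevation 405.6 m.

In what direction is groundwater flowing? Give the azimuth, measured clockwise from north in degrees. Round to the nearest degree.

∂h/∂x = (405.7 − 405.1) / (-55 − 0) = -0.01091
∂h/∂y = (405.6 − 405.1) / (35 − 0) = +0.01429
Flow direction (−∇h) has components (+0.01091 E, -0.01429 N).
Azimuth = atan2(E, N) = atan2(+0.01091, -0.01429) = 142.6° ≈ 143°.

143°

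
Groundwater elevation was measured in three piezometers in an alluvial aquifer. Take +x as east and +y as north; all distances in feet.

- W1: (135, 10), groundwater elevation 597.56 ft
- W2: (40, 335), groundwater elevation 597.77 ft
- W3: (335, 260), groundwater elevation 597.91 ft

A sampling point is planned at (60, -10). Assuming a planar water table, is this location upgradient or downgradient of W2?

downgradient

Taking W1 as reference: W2−W1 = (-95, 325, +0.21); W3−W1 = (200, 250, +0.35).
Solve a·Δx + b·Δy = Δh: det = (-95)·250 − 200·325 = -88750.
∂h/∂x = [(+0.21)·250 − (+0.35)·325] / -88750 = +0.0006901
∂h/∂y = [(-95)·(+0.35) − 200·(+0.21)] / -88750 = +0.0008479
Head at (60, -10) = 597.56 + (+0.0006901)·(-75) + (+0.0008479)·(-20) = 597.49 ft.
That is lower than the 597.77 ft at W2, so the point is downgradient.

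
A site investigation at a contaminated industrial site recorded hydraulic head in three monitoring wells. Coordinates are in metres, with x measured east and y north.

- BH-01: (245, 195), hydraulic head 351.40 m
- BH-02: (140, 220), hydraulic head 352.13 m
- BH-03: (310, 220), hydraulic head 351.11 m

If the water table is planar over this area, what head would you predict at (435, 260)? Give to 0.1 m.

350.5 m

Differences from BH-01: to BH-02 (Δx, Δy, Δh) = (-105, 25, +0.73); to BH-03 = (65, 25, -0.29).
Determinant of the coordinate differences = (-105)·25 − 65·25 = -4250.
∂h/∂x = [(+0.73)·25 − (-0.29)·25] / -4250 = -0.006000
∂h/∂y = [(-105)·(-0.29) − 65·(+0.73)] / -4250 = +0.004000
h(435, 260) = 351.40 + (-0.006000)·(190) + (+0.004000)·(65) = 351.40 -1.140 +0.260 = 350.520 m.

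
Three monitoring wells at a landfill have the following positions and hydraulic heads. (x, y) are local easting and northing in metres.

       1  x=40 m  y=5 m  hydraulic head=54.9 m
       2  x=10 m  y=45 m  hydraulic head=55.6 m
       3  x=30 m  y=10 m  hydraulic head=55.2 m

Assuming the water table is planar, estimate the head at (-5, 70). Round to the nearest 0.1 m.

Three-point gradient (reference 1): Δ to 2 = (-30, 40, +0.7), Δ to 3 = (-10, 5, +0.3).
∂h/∂x = -0.03400, ∂h/∂y = -0.008000 (det = 250).
h(-5, 70) = 54.9 + (-0.03400)·(-45) + (-0.008000)·(65) = 54.9 +1.530 -0.520 = 55.910 m.

55.9 m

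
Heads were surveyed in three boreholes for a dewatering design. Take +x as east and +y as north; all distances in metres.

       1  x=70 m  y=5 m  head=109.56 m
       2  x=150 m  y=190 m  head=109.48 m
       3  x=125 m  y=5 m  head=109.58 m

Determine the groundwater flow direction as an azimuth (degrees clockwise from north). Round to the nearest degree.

Taking 1 as reference: 2−1 = (80, 185, -0.08); 3−1 = (55, 0, +0.02).
Determinant of the coordinate differences = 80·0 − 55·185 = -10175.
∂h/∂x = [(-0.08)·0 − (+0.02)·185] / -10175 = +0.0003636
∂h/∂y = [80·(+0.02) − 55·(-0.08)] / -10175 = -0.0005897
Flow direction (−∇h) has components (-0.0003636 E, +0.0005897 N).
Azimuth = atan2(E, N) = atan2(-0.0003636, +0.0005897) = 328.3° ≈ 328°.

328°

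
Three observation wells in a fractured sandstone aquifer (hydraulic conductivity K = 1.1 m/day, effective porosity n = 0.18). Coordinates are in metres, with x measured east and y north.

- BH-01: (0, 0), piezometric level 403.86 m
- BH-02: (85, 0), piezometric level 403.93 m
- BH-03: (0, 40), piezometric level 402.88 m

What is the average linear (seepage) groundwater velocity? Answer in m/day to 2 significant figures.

∂h/∂x = (403.93 − 403.86) / (85 − 0) = +0.0008235
∂h/∂y = (402.88 − 403.86) / (40 − 0) = -0.02450
|∇h| = √(0.0008235² + -0.02450²) = 0.02451
Seepage velocity v = K·i/n = 1.1 × 0.02451 / 0.18 = 0.1498 m/day.

0.15 m/day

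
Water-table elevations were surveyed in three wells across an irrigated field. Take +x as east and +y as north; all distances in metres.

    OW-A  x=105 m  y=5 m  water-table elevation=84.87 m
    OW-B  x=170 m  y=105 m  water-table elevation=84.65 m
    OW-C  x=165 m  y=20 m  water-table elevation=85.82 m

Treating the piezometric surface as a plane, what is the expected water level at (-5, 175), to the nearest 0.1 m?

Three-point gradient (reference OW-A): Δ to OW-B = (65, 100, -0.22), Δ to OW-C = (60, 15, +0.95).
∂h/∂x = +0.01956, ∂h/∂y = -0.01492 (det = -5025).
h(-5, 175) = 84.87 + (+0.01956)·(-110) + (-0.01492)·(170) = 84.87 -2.152 -2.536 = 80.183 m.

80.2 m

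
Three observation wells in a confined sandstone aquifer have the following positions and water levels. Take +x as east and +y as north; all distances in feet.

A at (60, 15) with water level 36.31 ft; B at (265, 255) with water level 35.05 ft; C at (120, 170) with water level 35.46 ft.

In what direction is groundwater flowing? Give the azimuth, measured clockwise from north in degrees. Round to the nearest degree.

355°

Taking A as reference: B−A = (205, 240, -1.26); C−A = (60, 155, -0.85).
Solve a·Δx + b·Δy = Δh: det = 205·155 − 60·240 = 17375.
∂h/∂x = [(-1.26)·155 − (-0.85)·240] / 17375 = +0.0005007
∂h/∂y = [205·(-0.85) − 60·(-1.26)] / 17375 = -0.005678
Flow direction (−∇h) has components (-0.0005007 E, +0.005678 N).
Azimuth = atan2(E, N) = atan2(-0.0005007, +0.005678) = 355.0° ≈ 355°.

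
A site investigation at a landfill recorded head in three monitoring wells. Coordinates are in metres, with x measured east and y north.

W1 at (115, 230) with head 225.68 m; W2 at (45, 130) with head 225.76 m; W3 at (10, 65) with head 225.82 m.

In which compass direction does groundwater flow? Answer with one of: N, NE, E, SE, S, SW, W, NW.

With h = a·x + b·y + c and W1 as origin, the differences give:
  (-70)·a + (-100)·b = +0.08
  (-105)·a + (-165)·b = +0.14
Eliminate b (×(-165) and ×(-100), subtract): 1050·a = 0.800 → a = ∂h/∂x = +0.0007619
Back-substitute: b = ∂h/∂y = -0.001333.
Flow = −∇h = (-0.0007619 east, +0.001333 north), which points northwest.

NW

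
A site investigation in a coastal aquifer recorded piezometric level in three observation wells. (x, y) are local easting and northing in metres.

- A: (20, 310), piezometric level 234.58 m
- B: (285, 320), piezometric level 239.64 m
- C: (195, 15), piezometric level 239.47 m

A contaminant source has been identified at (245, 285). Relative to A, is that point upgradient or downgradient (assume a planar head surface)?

upgradient

Taking A as reference: B−A = (265, 10, +5.06); C−A = (175, -295, +4.89).
Determinant of the coordinate differences = 265·(-295) − 175·10 = -79925.
∂h/∂x = [(+5.06)·(-295) − (+4.89)·10] / -79925 = +0.01929
∂h/∂y = [265·(+4.89) − 175·(+5.06)] / -79925 = -0.005134
Head at (245, 285) = 234.58 + (+0.01929)·(225) + (-0.005134)·(-25) = 239.05 m.
That is higher than the 234.58 m at A, so the point is upgradient.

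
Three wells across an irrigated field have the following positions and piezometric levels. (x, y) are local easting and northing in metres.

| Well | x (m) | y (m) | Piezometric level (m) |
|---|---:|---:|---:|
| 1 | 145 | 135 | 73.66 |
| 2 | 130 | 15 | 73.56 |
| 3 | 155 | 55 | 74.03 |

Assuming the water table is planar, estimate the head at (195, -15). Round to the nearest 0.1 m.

75.0 m

Three-point gradient (reference 1): Δ to 2 = (-15, -120, -0.10), Δ to 3 = (10, -80, +0.37).
∂h/∂x = +0.02183, ∂h/∂y = -0.001896 (det = 2400).
h(195, -15) = 73.66 + (+0.02183)·(50) + (-0.001896)·(-150) = 73.66 +1.092 +0.284 = 75.036 m.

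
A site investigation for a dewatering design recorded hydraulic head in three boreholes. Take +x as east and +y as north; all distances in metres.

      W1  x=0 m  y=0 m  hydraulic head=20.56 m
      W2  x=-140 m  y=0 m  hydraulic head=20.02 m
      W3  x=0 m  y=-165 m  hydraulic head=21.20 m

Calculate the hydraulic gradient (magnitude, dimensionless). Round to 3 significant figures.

0.00547

∂h/∂x = (20.02 − 20.56) / (-140 − 0) = +0.003857
∂h/∂y = (21.20 − 20.56) / (-165 − 0) = -0.003879
|∇h| = √(0.003857² + -0.003879²) = 0.00547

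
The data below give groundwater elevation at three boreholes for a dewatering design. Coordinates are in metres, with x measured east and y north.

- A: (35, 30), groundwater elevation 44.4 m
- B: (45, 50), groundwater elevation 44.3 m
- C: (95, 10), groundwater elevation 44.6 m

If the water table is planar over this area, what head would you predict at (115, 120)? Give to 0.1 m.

44.0 m

Differences from A: to B (Δx, Δy, Δh) = (10, 20, -0.1); to C = (60, -20, +0.2).
Determinant of the coordinate differences = 10·(-20) − 60·20 = -1400.
∂h/∂x = [(-0.1)·(-20) − (+0.2)·20] / -1400 = +0.001429
∂h/∂y = [10·(+0.2) − 60·(-0.1)] / -1400 = -0.005714
h(115, 120) = 44.4 + (+0.001429)·(80) + (-0.005714)·(90) = 44.4 +0.114 -0.514 = 44.000 m.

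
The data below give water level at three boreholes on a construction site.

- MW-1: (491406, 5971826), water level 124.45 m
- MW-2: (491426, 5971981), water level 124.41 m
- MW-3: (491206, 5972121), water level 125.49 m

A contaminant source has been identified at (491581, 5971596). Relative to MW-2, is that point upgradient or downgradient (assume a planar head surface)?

downgradient

Differences from MW-1: to MW-2 (Δx, Δy, Δh) = (20, 155, -0.04); to MW-3 = (-200, 295, +1.04).
Solve a·Δx + b·Δy = Δh: det = 20·295 − (-200)·155 = 36900.
∂h/∂x = [(-0.04)·295 − (+1.04)·155] / 36900 = -0.004688
∂h/∂y = [20·(+1.04) − (-200)·(-0.04)] / 36900 = +0.0003469
Head at (491581, 5971596) = 124.45 + (-0.004688)·(175) + (+0.0003469)·(-230) = 123.55 m.
That is lower than the 124.41 m at MW-2, so the point is downgradient.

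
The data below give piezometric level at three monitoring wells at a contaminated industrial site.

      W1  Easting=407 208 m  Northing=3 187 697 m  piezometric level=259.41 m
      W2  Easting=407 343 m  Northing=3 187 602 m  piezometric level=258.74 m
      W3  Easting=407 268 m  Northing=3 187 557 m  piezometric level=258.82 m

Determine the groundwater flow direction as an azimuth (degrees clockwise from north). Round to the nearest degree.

Differences from W1: to W2 (Δx, Δy, Δh) = (135, -95, -0.67); to W3 = (60, -140, -0.59).
Determinant of the coordinate differences = 135·(-140) − 60·(-95) = -13200.
∂h/∂x = [(-0.67)·(-140) − (-0.59)·(-95)] / -13200 = -0.002860
∂h/∂y = [135·(-0.59) − 60·(-0.67)] / -13200 = +0.002989
Flow direction (−∇h) has components (+0.002860 E, -0.002989 N).
Azimuth = atan2(E, N) = atan2(+0.002860, -0.002989) = 136.3° ≈ 136°.

136°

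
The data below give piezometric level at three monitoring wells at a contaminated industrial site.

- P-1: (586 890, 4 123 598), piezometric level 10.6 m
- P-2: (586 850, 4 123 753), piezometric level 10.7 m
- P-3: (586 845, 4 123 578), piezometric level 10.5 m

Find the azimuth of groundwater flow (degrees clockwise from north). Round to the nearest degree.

Differences from P-1: to P-2 (Δx, Δy, Δh) = (-40, 155, +0.1); to P-3 = (-45, -20, -0.1).
Solve a·Δx + b·Δy = Δh: det = (-40)·(-20) − (-45)·155 = 7775.
∂h/∂x = [(+0.1)·(-20) − (-0.1)·155] / 7775 = +0.001736
∂h/∂y = [(-40)·(-0.1) − (-45)·(+0.1)] / 7775 = +0.001093
Flow direction (−∇h) has components (-0.001736 E, -0.001093 N).
Azimuth = atan2(E, N) = atan2(-0.001736, -0.001093) = 237.8° ≈ 238°.

238°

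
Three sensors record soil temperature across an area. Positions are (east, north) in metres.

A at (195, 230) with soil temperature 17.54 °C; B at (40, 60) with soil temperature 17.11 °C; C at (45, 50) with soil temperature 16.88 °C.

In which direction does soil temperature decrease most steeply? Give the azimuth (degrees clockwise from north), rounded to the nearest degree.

Taking A as reference: B−A = (-155, -170, -0.43); C−A = (-150, -180, -0.66).
Determinant of the coordinate differences = (-155)·(-180) − (-150)·(-170) = 2400.
∂T/∂x = [(-0.43)·(-180) − (-0.66)·(-170)] / 2400 = -0.01450
∂T/∂y = [(-155)·(-0.66) − (-150)·(-0.43)] / 2400 = +0.01575
Steepest decrease is along −∇f: components (+0.01450 E, -0.01575 N).
Azimuth = atan2(+0.01450, -0.01575) = 137.4° ≈ 137°.

137°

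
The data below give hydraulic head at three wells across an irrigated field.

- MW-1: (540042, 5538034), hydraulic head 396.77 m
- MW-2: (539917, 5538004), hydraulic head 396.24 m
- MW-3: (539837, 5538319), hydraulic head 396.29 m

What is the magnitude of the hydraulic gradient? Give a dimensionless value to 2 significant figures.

0.0041

Three-point gradient (reference MW-1): Δ to MW-2 = (-125, -30, -0.53), Δ to MW-3 = (-205, 285, -0.48).
∂h/∂x = +0.003961, ∂h/∂y = +0.001165 (det = -41775).
|∇h| = √(0.003961² + 0.001165²) = 0.004129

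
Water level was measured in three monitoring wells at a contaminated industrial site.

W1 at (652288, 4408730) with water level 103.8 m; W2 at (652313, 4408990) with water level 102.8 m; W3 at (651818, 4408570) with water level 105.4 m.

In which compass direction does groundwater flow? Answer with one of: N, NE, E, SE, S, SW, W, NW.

NE

Differences from W1: to W2 (Δx, Δy, Δh) = (25, 260, -1.0); to W3 = (-470, -160, +1.6).
Solve a·Δx + b·Δy = Δh: det = 25·(-160) − (-470)·260 = 118200.
∂h/∂x = [(-1.0)·(-160) − (+1.6)·260] / 118200 = -0.002166
∂h/∂y = [25·(+1.6) − (-470)·(-1.0)] / 118200 = -0.003638
Flow = −∇h = (+0.002166 east, +0.003638 north), which points northeast.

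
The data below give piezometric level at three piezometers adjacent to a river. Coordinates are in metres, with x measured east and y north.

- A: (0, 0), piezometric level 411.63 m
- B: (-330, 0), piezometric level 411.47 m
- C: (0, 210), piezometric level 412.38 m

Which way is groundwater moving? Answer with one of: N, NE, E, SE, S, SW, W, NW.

S

∂h/∂x = (411.47 − 411.63) / (-330 − 0) = +0.0004848
∂h/∂y = (412.38 − 411.63) / (210 − 0) = +0.003571
Flow = −∇h = (-0.0004848 east, -0.003571 north), which points south.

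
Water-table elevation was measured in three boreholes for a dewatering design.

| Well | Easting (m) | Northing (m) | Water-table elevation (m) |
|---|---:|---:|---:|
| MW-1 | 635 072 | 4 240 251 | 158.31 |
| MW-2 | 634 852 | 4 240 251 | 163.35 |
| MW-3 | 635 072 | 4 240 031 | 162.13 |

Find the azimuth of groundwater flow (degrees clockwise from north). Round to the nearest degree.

053°

∂h/∂x = (163.35 − 158.31) / (634852 − 635072) = -0.02291
∂h/∂y = (162.13 − 158.31) / (4240031 − 4240251) = -0.01736
Flow direction (−∇h) has components (+0.02291 E, +0.01736 N).
Azimuth = atan2(E, N) = atan2(+0.02291, +0.01736) = 52.8° ≈ 053°.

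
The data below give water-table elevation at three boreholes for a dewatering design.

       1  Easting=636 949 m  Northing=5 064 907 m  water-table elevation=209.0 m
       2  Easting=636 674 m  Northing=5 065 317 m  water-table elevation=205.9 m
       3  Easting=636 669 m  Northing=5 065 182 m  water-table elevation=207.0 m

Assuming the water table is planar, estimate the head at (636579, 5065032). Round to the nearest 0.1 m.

Taking 1 as reference: 2−1 = (-275, 410, -3.1); 3−1 = (-280, 275, -2.0).
Solve a·Δx + b·Δy = Δh: det = (-275)·275 − (-280)·410 = 39175.
∂h/∂x = [(-3.1)·275 − (-2.0)·410] / 39175 = -0.0008296
∂h/∂y = [(-275)·(-2.0) − (-280)·(-3.1)] / 39175 = -0.008117
h(636579, 5065032) = 209.0 + (-0.0008296)·(-370) + (-0.008117)·(125) = 209.0 +0.307 -1.015 = 208.292 m.

208.3 m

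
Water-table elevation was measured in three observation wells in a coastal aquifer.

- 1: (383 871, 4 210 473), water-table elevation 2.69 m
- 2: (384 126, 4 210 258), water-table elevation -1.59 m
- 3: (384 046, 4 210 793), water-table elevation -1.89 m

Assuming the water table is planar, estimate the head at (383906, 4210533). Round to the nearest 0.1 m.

1.8 m

Taking 1 as reference: 2−1 = (255, -215, -4.28); 3−1 = (175, 320, -4.58).
Determinant of the coordinate differences = 255·320 − 175·(-215) = 119225.
∂h/∂x = [(-4.28)·320 − (-4.58)·(-215)] / 119225 = -0.01975
∂h/∂y = [255·(-4.58) − 175·(-4.28)] / 119225 = -0.003514
h(383906, 4210533) = 2.69 + (-0.01975)·(35) + (-0.003514)·(60) = 2.69 -0.691 -0.211 = 1.788 m.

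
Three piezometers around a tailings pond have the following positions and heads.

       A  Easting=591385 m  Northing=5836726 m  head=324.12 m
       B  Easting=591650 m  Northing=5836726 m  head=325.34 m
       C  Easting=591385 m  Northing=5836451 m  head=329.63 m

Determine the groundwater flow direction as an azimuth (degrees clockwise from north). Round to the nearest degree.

∂h/∂x = (325.34 − 324.12) / (591650 − 591385) = +0.004604
∂h/∂y = (329.63 − 324.12) / (5836451 − 5836726) = -0.02004
Flow direction (−∇h) has components (-0.004604 E, +0.02004 N).
Azimuth = atan2(E, N) = atan2(-0.004604, +0.02004) = 347.1° ≈ 347°.

347°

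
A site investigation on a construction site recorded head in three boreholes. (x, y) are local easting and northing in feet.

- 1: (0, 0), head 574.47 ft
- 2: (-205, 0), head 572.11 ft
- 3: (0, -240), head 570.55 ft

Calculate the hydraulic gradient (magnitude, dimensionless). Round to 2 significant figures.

0.020

∂h/∂x = (572.11 − 574.47) / (-205 − 0) = +0.01151
∂h/∂y = (570.55 − 574.47) / (-240 − 0) = +0.01633
|∇h| = √(0.01151² + 0.01633²) = 0.01998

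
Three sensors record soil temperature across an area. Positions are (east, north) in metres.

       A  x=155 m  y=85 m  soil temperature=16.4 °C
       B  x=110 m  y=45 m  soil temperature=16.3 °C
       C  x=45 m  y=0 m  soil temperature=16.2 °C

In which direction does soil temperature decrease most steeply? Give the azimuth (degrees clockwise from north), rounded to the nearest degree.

166°

Differences from A: to B (Δx, Δy, Δh) = (-45, -40, -0.1); to C = (-110, -85, -0.2).
Solve a·Δx + b·Δy = ΔT: det = (-45)·(-85) − (-110)·(-40) = -575.
∂T/∂x = [(-0.1)·(-85) − (-0.2)·(-40)] / -575 = -0.0008696
∂T/∂y = [(-45)·(-0.2) − (-110)·(-0.1)] / -575 = +0.003478
Steepest decrease is along −∇f: components (+0.0008696 E, -0.003478 N).
Azimuth = atan2(+0.0008696, -0.003478) = 166.0° ≈ 166°.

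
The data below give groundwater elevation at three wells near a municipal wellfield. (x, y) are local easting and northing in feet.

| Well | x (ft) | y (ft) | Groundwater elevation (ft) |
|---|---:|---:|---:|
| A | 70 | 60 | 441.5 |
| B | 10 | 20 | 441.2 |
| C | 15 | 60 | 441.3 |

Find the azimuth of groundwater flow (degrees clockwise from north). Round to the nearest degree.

Taking A as reference: B−A = (-60, -40, -0.3); C−A = (-55, 0, -0.2).
Solve a·Δx + b·Δy = Δh: det = (-60)·0 − (-55)·(-40) = -2200.
∂h/∂x = [(-0.3)·0 − (-0.2)·(-40)] / -2200 = +0.003636
∂h/∂y = [(-60)·(-0.2) − (-55)·(-0.3)] / -2200 = +0.002045
Flow direction (−∇h) has components (-0.003636 E, -0.002045 N).
Azimuth = atan2(E, N) = atan2(-0.003636, -0.002045) = 240.6° ≈ 241°.

241°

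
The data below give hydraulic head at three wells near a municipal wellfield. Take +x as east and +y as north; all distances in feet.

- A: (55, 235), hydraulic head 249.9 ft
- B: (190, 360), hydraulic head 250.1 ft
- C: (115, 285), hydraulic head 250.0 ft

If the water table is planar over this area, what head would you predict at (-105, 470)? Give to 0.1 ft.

248.9 ft

With h = a·x + b·y + c and A as origin, the differences give:
  135·a + 125·b = +0.2
  60·a + 50·b = +0.1
Eliminate b (×50 and ×125, subtract): -750·a = -2.50 → a = ∂h/∂x = +0.003333
Back-substitute: b = ∂h/∂y = -0.002000.
h(-105, 470) = 249.9 + (+0.003333)·(-160) + (-0.002000)·(235) = 249.9 -0.533 -0.470 = 248.897 ft.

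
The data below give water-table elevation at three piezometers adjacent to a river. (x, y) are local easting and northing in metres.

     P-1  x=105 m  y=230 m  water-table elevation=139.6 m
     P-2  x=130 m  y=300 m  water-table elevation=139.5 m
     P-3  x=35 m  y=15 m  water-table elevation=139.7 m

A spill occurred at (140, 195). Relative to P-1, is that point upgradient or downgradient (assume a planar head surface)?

Three-point gradient (reference P-1): Δ to P-2 = (25, 70, -0.1), Δ to P-3 = (-70, -215, +0.1).
∂h/∂x = -0.03053, ∂h/∂y = +0.009474 (det = -475).
Head at (140, 195) = 139.6 + (-0.03053)·(35) + (+0.009474)·(-35) = 138.20 m.
That is lower than the 139.6 m at P-1, so the point is downgradient.

downgradient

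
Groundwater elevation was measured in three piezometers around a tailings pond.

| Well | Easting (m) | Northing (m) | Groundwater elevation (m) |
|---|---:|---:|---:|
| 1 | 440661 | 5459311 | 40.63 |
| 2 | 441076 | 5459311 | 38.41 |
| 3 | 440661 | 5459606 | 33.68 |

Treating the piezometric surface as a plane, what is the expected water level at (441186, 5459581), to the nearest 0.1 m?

∂h/∂x = (38.41 − 40.63) / (441076 − 440661) = -0.005349
∂h/∂y = (33.68 − 40.63) / (5459606 − 5459311) = -0.02356
h(441186, 5459581) = 40.63 + (-0.005349)·(525) + (-0.02356)·(270) = 40.63 -2.808 -6.361 = 31.461 m.

31.5 m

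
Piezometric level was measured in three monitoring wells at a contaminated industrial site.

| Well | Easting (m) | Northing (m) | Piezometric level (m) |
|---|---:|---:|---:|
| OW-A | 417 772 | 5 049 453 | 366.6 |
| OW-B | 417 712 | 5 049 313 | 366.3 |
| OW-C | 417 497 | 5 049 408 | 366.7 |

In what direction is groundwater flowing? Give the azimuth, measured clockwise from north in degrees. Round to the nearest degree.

163°

With h = a·x + b·y + c and OW-A as origin, the differences give:
  (-60)·a + (-140)·b = -0.3
  (-275)·a + (-45)·b = +0.1
Eliminate b (×(-45) and ×(-140), subtract): -35800·a = 27.50 → a = ∂h/∂x = -0.0007682
Back-substitute: b = ∂h/∂y = +0.002472.
Flow direction (−∇h) has components (+0.0007682 E, -0.002472 N).
Azimuth = atan2(E, N) = atan2(+0.0007682, -0.002472) = 162.7° ≈ 163°.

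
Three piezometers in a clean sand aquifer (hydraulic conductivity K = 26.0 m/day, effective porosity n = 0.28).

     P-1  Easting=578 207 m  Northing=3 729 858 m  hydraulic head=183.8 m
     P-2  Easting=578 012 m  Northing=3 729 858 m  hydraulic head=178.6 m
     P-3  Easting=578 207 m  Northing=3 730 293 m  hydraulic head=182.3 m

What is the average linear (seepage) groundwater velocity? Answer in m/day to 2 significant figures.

2.5 m/day

∂h/∂x = (178.6 − 183.8) / (578012 − 578207) = +0.02667
∂h/∂y = (182.3 − 183.8) / (3730293 − 3729858) = -0.003448
|∇h| = √(0.02667² + -0.003448²) = 0.02689
Seepage velocity v = K·i/n = 26.0 × 0.02689 / 0.28 = 2.497 m/day.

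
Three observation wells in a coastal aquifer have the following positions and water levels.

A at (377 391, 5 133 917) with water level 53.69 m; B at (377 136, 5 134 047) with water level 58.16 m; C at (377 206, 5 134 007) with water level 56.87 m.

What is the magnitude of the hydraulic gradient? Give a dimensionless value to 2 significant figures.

With h = a·x + b·y + c and A as origin, the differences give:
  (-255)·a + 130·b = +4.47
  (-185)·a + 90·b = +3.18
Eliminate b (×90 and ×130, subtract): 1100·a = -11.100 → a = ∂h/∂x = -0.01009
Back-substitute: b = ∂h/∂y = +0.01459.
|∇h| = √(-0.01009² + 0.01459²) = 0.01774

0.018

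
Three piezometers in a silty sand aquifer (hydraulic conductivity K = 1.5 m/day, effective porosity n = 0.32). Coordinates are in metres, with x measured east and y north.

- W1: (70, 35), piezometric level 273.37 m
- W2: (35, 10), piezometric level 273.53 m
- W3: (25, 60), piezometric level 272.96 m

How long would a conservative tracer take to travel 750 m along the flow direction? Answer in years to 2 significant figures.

Three-point gradient (reference W1): Δ to W2 = (-35, -25, +0.16), Δ to W3 = (-45, 25, -0.41).
∂h/∂x = +0.003125, ∂h/∂y = -0.01077 (det = -2000).
|∇h| = √(0.003125² + -0.01077²) = 0.01121
Seepage velocity v = K·i/n = 1.5 × 0.01121 / 0.32 = 0.05255 m/day.
t = 750 / 0.05255 = 1.427e+04 days = 39.1 years.

39 years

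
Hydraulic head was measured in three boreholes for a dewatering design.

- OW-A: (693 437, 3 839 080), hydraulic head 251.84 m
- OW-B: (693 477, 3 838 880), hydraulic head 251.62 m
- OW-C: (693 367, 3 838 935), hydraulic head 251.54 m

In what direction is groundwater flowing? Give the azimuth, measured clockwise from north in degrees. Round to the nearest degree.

Taking OW-A as reference: OW-B−OW-A = (40, -200, -0.22); OW-C−OW-A = (-70, -145, -0.30).
Solve a·Δx + b·Δy = Δh: det = 40·(-145) − (-70)·(-200) = -19800.
∂h/∂x = [(-0.22)·(-145) − (-0.30)·(-200)] / -19800 = +0.001419
∂h/∂y = [40·(-0.30) − (-70)·(-0.22)] / -19800 = +0.001384
Flow direction (−∇h) has components (-0.001419 E, -0.001384 N).
Azimuth = atan2(E, N) = atan2(-0.001419, -0.001384) = 225.7° ≈ 226°.

226°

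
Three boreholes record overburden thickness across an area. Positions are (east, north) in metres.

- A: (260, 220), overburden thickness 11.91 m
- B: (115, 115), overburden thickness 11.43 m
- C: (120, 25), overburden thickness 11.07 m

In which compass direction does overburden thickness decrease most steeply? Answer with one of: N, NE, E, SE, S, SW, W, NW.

S

Three-point gradient (reference A): Δ to B = (-145, -105, -0.48), Δ to C = (-140, -195, -0.84).
∂d/∂x = +0.0003978, ∂d/∂y = +0.004022 (det = 13575).
Steepest decrease is along −∇f = (-0.0003978 E, -0.004022 N) → south.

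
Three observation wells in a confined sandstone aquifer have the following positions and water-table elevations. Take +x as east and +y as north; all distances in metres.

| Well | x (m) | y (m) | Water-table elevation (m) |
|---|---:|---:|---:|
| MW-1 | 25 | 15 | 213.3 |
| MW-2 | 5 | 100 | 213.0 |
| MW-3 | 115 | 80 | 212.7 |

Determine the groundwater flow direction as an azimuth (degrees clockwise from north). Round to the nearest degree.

039°

Three-point gradient (reference MW-1): Δ to MW-2 = (-20, 85, -0.3), Δ to MW-3 = (90, 65, -0.6).
∂h/∂x = -0.003520, ∂h/∂y = -0.004358 (det = -8950).
Flow direction (−∇h) has components (+0.003520 E, +0.004358 N).
Azimuth = atan2(E, N) = atan2(+0.003520, +0.004358) = 38.9° ≈ 039°.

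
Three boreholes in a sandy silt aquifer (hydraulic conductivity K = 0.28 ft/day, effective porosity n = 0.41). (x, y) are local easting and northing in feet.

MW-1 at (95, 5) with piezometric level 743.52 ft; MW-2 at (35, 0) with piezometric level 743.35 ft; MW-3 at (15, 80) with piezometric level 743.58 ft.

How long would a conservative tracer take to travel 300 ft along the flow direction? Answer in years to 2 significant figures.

280 years

Taking MW-1 as reference: MW-2−MW-1 = (-60, -5, -0.17); MW-3−MW-1 = (-80, 75, +0.06).
Determinant of the coordinate differences = (-60)·75 − (-80)·(-5) = -4900.
∂h/∂x = [(-0.17)·75 − (+0.06)·(-5)] / -4900 = +0.002541
∂h/∂y = [(-60)·(+0.06) − (-80)·(-0.17)] / -4900 = +0.003510
|∇h| = √(0.002541² + 0.003510²) = 0.004333
Seepage velocity v = K·i/n = 0.28 × 0.004333 / 0.41 = 0.002959 ft/day.
t = 300 / 0.002959 = 1.014e+05 days = 278 years.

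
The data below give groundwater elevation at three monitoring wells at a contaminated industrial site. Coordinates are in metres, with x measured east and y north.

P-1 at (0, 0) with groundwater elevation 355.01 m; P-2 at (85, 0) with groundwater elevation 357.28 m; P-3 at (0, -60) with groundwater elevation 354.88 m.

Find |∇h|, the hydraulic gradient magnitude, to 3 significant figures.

∂h/∂x = (357.28 − 355.01) / (85 − 0) = +0.02671
∂h/∂y = (354.88 − 355.01) / (-60 − 0) = +0.002167
|∇h| = √(0.02671² + 0.002167²) = 0.0268

0.0268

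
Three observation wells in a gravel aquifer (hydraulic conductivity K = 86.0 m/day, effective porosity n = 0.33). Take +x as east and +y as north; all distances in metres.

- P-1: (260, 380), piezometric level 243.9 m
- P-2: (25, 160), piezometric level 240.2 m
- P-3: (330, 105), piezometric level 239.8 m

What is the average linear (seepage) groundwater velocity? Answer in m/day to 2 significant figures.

Differences from P-1: to P-2 (Δx, Δy, Δh) = (-235, -220, -3.7); to P-3 = (70, -275, -4.1).
Solve a·Δx + b·Δy = Δh: det = (-235)·(-275) − 70·(-220) = 80025.
∂h/∂x = [(-3.7)·(-275) − (-4.1)·(-220)] / 80025 = +0.001443
∂h/∂y = [(-235)·(-4.1) − 70·(-3.7)] / 80025 = +0.01528
|∇h| = √(0.001443² + 0.01528²) = 0.01535
Seepage velocity v = K·i/n = 86.0 × 0.01535 / 0.33 = 4 m/day.

4.0 m/day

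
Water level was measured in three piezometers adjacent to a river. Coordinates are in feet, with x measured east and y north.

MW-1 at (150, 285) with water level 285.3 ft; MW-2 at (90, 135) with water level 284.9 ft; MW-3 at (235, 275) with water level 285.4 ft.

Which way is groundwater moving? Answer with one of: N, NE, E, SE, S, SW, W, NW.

SW

Differences from MW-1: to MW-2 (Δx, Δy, Δh) = (-60, -150, -0.4); to MW-3 = (85, -10, +0.1).
Solve a·Δx + b·Δy = Δh: det = (-60)·(-10) − 85·(-150) = 13350.
∂h/∂x = [(-0.4)·(-10) − (+0.1)·(-150)] / 13350 = +0.001423
∂h/∂y = [(-60)·(+0.1) − 85·(-0.4)] / 13350 = +0.002097
Flow = −∇h = (-0.001423 east, -0.002097 north), which points southwest.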